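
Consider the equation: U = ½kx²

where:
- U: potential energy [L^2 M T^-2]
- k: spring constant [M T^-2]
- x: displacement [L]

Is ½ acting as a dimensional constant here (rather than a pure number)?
No

U has dimensions [L^2 M T^-2] and kx² already has dimensions [L^2 M T^-2], so the equation balances without ½ contributing any dimensions. ½ is a pure (dimensionless) number; changing or removing it would not affect dimensional consistency.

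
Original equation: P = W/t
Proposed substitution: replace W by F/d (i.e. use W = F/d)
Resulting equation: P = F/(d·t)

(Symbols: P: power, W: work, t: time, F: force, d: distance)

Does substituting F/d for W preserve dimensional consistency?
No

[W] = [L^2 M T^-2] and [F/d] = [M T^-2]. These differ, so the substitution replaces a quantity by one of different dimensions and the result P = F/(d·t) has LHS [L^2 M T^-3] vs RHS [M T^-3] — inconsistent.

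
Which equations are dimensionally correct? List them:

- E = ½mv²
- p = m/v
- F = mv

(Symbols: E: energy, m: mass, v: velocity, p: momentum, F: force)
Dimensionally correct: E = ½mv²
Dimensionally incorrect: p = m/v, F = mv
Ordered (correct first, then incorrect): E = ½mv², p = m/v, F = mv

- E = ½mv²: LHS [L^2 M T^-2], RHS [L^2 M T^-2] → correct ✓
- p = m/v: LHS [L M T^-1], RHS [L^-1 M T] → incorrect ✗
- F = mv: LHS [L M T^-2], RHS [L M T^-1] → incorrect ✗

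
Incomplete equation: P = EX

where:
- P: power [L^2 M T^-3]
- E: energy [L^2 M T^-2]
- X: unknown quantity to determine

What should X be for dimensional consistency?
X = f (inverse time / frequency (1/t)), dimensions [T^-1]

P has dimensions [L^2 M T^-3]; the rest of the RHS (E) has dimensions [L^2 M T^-2].
So X must have dimensions [T^-1] — X = f (inverse time / frequency (1/t)).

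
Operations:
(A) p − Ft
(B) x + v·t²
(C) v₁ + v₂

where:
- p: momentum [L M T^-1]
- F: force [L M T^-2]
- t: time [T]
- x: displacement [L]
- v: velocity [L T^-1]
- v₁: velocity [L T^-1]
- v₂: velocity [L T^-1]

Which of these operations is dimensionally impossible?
(B) x + v·t²

(A) p − Ft: p [L M T^-1] and Ft [L M T^-1] — same dimensions ✓
(B) x + v·t²: x [L] and v·t² [L T] — different dimensions cannot be added/subtracted ✗
(C) v₁ + v₂: v₁ [L T^-1] and v₂ [L T^-1] — same dimensions ✓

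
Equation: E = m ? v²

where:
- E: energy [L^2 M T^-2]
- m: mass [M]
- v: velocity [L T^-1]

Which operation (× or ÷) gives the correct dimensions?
multiplication (×): E = m × v²

E [L^2 M T^-2]; m [M]; v² [L^2 T^-2].
m × v² → [L^2 M T^-2] ✓
m ÷ v² → [L^-2 M T^2] ✗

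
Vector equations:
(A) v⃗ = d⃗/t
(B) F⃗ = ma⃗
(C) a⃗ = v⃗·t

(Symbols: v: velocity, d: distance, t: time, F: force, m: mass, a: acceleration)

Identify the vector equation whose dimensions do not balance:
(C) a⃗ = v⃗·t

(A) v⃗ = d⃗/t: LHS [L T^-1], RHS [L T^-1] ✓ — displacement (vector) divided by time (scalar)
(B) F⃗ = ma⃗: LHS [L M T^-2], RHS [L M T^-2] ✓ — Force and acceleration are vectors, mass is a scalar
(C) a⃗ = v⃗·t: LHS [L T^-2], RHS [L] ✗ — acceleration is velocity per time; should be v⃗/t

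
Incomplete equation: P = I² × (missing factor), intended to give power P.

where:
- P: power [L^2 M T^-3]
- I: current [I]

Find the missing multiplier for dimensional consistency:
R (resistance), dimensions [I^-2 L^2 M T^-3]

P has dimensions [L^2 M T^-3] and I² has dimensions [I^2].
The missing factor must have dimensions [L^2 M T^-3] / [I^2] = [I^-2 L^2 M T^-3], i.e. resistance (R).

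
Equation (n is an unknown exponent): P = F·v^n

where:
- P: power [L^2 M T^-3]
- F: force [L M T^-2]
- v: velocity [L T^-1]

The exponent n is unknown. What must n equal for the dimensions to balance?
n = 1

P has dimensions [L^2 M T^-3]; v has dimensions [L T^-1].
The rest of the RHS has dimensions [L M T^-2], so v^n must supply [L T^-1].
With n = 1: F·v^1 has dimensions [L^2 M T^-3], matching the LHS ✓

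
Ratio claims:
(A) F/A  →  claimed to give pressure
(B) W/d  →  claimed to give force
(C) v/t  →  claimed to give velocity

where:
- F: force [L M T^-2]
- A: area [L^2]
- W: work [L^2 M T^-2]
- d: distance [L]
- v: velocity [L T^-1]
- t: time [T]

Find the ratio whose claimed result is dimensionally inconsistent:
(C) v/t does not give velocity

(A) F/A: [L^-1 M T^-2] = pressure [L^-1 M T^-2] ✓
(B) W/d: [L M T^-2] = force [L M T^-2] ✓
(C) v/t: [L T^-2] ≠ velocity [L T^-1] ✗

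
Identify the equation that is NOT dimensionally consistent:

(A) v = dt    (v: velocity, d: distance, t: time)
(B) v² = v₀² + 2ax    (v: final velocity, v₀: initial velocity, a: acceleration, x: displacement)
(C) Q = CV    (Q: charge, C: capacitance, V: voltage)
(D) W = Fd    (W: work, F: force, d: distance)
(A) v = dt

The equation (A) v = dt is dimensionally incorrect.

LHS (v): [L T^-1]
RHS (dt): [L T] ✗

The dimensions do not match. The other three equations balance.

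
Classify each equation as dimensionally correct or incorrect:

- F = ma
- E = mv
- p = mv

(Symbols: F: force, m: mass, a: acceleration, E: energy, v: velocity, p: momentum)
Dimensionally correct: F = ma, p = mv
Dimensionally incorrect: E = mv
Ordered (correct first, then incorrect): F = ma, p = mv, E = mv

- F = ma: LHS [L M T^-2], RHS [L M T^-2] → correct ✓
- E = mv: LHS [L^2 M T^-2], RHS [L M T^-1] → incorrect ✗
- p = mv: LHS [L M T^-1], RHS [L M T^-1] → correct ✓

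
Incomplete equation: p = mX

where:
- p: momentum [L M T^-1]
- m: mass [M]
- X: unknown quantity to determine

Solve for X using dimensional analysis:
X = v (velocity), dimensions [L T^-1]

p has dimensions [L M T^-1]; the rest of the RHS (m) has dimensions [M].
So X must have dimensions [L T^-1] — X = v (velocity).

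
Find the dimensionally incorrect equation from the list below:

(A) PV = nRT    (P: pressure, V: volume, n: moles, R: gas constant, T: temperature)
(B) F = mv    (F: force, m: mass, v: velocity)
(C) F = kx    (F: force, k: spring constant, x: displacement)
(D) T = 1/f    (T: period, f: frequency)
(B) F = mv

The equation (B) F = mv is dimensionally incorrect.

LHS (F): [L M T^-2]
RHS (mv): [L M T^-1] ✗

The dimensions do not match. The other three equations balance.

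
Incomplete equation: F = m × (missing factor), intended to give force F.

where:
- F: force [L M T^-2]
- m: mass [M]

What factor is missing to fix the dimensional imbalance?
a (acceleration), dimensions [L T^-2]

F has dimensions [L M T^-2] and m has dimensions [M].
The missing factor must have dimensions [L M T^-2] / [M] = [L T^-2], i.e. acceleration (a).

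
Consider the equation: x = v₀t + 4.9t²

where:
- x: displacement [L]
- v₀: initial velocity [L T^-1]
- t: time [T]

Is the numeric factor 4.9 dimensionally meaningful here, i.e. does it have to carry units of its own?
Yes

x has dimensions [L], while t² alone has dimensions [T^2]. For the equation to balance, the factor 4.9 must carry dimensions [L T^-2] — it is a dimensional constant (a numerical value of a physical quantity with its units suppressed), not a pure number.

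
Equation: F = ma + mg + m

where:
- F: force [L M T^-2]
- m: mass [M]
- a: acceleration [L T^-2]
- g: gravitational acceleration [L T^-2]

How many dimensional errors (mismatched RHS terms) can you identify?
1

LHS F: [L M T^-2]
- ma: [L M T^-2] ✓
- mg: [L M T^-2] ✓
- m: [M] ✗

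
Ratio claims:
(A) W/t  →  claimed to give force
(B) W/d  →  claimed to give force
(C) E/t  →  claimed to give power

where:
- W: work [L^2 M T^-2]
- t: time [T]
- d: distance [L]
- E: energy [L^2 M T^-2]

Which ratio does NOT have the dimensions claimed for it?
(A) W/t does not give force

(A) W/t: [L^2 M T^-3] ≠ force [L M T^-2] ✗
(B) W/d: [L M T^-2] = force [L M T^-2] ✓
(C) E/t: [L^2 M T^-3] = power [L^2 M T^-3] ✓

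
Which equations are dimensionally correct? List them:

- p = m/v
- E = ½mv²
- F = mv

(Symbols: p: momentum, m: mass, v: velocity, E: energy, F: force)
Dimensionally correct: E = ½mv²
Dimensionally incorrect: p = m/v, F = mv
Ordered (correct first, then incorrect): E = ½mv², p = m/v, F = mv

- p = m/v: LHS [L M T^-1], RHS [L^-1 M T] → incorrect ✗
- E = ½mv²: LHS [L^2 M T^-2], RHS [L^2 M T^-2] → correct ✓
- F = mv: LHS [L M T^-2], RHS [L M T^-1] → incorrect ✗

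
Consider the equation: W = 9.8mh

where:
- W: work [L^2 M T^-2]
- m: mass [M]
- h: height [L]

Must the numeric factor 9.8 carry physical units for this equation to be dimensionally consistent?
Yes

W has dimensions [L^2 M T^-2], while mh alone has dimensions [L M]. For the equation to balance, the factor 9.8 must carry dimensions [L T^-2] — it is a dimensional constant (a numerical value of a physical quantity with its units suppressed), not a pure number.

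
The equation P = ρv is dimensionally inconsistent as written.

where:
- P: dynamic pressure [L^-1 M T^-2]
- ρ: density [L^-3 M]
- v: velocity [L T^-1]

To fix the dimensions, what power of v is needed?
The exponent of v should be 2: P = ρv^2

The LHS P has dimensions [L^-1 M T^-2]; v has dimensions [L T^-1].
As written, the RHS ρv (exponent 1 on v) has dimensions [L^-2 M T^-1], which does not match.
With exponent 2, the RHS ρv^2 has dimensions [L^-1 M T^-2], matching the LHS.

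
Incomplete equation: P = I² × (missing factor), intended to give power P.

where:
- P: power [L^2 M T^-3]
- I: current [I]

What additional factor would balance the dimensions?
R (resistance), dimensions [I^-2 L^2 M T^-3]

P has dimensions [L^2 M T^-3] and I² has dimensions [I^2].
The missing factor must have dimensions [L^2 M T^-3] / [I^2] = [I^-2 L^2 M T^-3], i.e. resistance (R).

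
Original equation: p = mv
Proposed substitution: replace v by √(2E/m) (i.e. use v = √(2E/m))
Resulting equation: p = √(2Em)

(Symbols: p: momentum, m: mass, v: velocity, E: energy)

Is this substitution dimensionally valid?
Yes

[v] = [L T^-1] and [√(2E/m)] = [L T^-1]. These match, so the substitution replaces a quantity by one of the same dimensions and the result p = √(2Em) has LHS [L M T^-1] vs RHS [L M T^-1] — still consistent.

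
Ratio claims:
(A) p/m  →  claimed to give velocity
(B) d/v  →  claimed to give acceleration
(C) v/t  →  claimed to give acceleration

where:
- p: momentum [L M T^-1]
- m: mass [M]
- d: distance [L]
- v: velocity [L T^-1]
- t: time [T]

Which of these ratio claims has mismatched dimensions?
(B) d/v does not give acceleration

(A) p/m: [L T^-1] = velocity [L T^-1] ✓
(B) d/v: [T] ≠ acceleration [L T^-2] ✗
(C) v/t: [L T^-2] = acceleration [L T^-2] ✓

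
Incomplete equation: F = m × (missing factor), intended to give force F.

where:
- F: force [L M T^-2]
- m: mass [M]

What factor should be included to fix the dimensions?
a (acceleration), dimensions [L T^-2]

F has dimensions [L M T^-2] and m has dimensions [M].
The missing factor must have dimensions [L M T^-2] / [M] = [L T^-2], i.e. acceleration (a).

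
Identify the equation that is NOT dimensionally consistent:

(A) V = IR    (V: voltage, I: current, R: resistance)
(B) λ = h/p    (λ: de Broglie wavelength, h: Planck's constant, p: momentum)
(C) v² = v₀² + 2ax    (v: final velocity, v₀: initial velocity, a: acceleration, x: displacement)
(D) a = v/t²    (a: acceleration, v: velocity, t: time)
(D) a = v/t²

The equation (D) a = v/t² is dimensionally incorrect.

LHS (a): [L T^-2]
RHS (v/t²): [L T^-3] ✗

The dimensions do not match. The other three equations balance.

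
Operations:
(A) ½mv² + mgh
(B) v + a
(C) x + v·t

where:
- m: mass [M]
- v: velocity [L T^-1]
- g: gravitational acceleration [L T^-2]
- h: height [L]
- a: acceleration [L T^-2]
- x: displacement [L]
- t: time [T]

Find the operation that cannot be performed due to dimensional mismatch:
(B) v + a

(A) ½mv² + mgh: ½mv² [L^2 M T^-2] and mgh [L^2 M T^-2] — same dimensions ✓
(B) v + a: v [L T^-1] and a [L T^-2] — different dimensions cannot be added/subtracted ✗
(C) x + v·t: x [L] and v·t [L] — same dimensions ✓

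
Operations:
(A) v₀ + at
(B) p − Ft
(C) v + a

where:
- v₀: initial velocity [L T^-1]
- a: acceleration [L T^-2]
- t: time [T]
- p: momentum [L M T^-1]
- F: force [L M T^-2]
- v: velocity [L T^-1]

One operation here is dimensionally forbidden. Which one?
(C) v + a

(A) v₀ + at: v₀ [L T^-1] and at [L T^-1] — same dimensions ✓
(B) p − Ft: p [L M T^-1] and Ft [L M T^-1] — same dimensions ✓
(C) v + a: v [L T^-1] and a [L T^-2] — different dimensions cannot be added/subtracted ✗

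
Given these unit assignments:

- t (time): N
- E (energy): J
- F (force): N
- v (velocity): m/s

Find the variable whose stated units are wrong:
t

The variable t (time) should have units s, not N.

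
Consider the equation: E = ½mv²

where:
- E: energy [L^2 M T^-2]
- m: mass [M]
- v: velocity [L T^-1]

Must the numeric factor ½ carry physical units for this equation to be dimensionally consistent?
No

E has dimensions [L^2 M T^-2] and mv² already has dimensions [L^2 M T^-2], so the equation balances without ½ contributing any dimensions. ½ is a pure (dimensionless) number; changing or removing it would not affect dimensional consistency.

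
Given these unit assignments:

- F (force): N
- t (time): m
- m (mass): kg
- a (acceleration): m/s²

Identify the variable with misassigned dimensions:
t

The variable t (time) should have units s, not m.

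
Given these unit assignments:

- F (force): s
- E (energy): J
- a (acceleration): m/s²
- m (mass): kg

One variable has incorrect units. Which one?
F

The variable F (force) should have units N, not s.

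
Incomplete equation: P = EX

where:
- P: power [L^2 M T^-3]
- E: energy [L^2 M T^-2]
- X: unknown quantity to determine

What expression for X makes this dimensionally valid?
X = f (inverse time / frequency (1/t)), dimensions [T^-1]

P has dimensions [L^2 M T^-3]; the rest of the RHS (E) has dimensions [L^2 M T^-2].
So X must have dimensions [T^-1] — X = f (inverse time / frequency (1/t)).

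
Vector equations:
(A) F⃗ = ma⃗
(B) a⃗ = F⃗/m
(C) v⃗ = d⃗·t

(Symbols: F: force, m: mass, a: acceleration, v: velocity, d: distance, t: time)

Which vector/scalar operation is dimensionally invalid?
(C) v⃗ = d⃗·t

(A) F⃗ = ma⃗: LHS [L M T^-2], RHS [L M T^-2] ✓ — Force and acceleration are vectors, mass is a scalar
(B) a⃗ = F⃗/m: LHS [L T^-2], RHS [L T^-2] ✓ — force (vector) divided by mass (scalar)
(C) v⃗ = d⃗·t: LHS [L T^-1], RHS [L T] ✗ — velocity is displacement per time; should be d⃗/t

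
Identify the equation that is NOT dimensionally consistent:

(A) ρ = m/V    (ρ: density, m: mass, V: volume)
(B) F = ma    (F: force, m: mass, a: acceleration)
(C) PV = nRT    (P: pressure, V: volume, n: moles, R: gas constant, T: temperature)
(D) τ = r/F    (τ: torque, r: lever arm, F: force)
(D) τ = r/F

The equation (D) τ = r/F is dimensionally incorrect.

LHS (τ): [L^2 M T^-2]
RHS (r/F): [M^-1 T^2] ✗

The dimensions do not match. The other three equations balance.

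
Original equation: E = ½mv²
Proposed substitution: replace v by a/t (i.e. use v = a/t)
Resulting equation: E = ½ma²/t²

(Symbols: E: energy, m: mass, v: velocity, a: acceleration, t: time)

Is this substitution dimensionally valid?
No

[v] = [L T^-1] and [a/t] = [L T^-3]. These differ, so the substitution replaces a quantity by one of different dimensions and the result E = ½ma²/t² has LHS [L^2 M T^-2] vs RHS [L^2 M T^-6] — inconsistent.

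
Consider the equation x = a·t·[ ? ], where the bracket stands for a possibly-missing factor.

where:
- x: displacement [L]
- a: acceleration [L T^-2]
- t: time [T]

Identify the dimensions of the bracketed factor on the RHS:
[T] — time (e.g. t)

x has dimensions [L]; a·t has dimensions [L T^-1].
The bracketed factor must supply [L] / [L T^-1] = [T].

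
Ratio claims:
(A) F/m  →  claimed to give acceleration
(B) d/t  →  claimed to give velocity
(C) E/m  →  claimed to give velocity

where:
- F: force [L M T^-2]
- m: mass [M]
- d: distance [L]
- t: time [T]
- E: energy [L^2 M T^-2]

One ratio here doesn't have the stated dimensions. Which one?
(C) E/m does not give velocity

(A) F/m: [L T^-2] = acceleration [L T^-2] ✓
(B) d/t: [L T^-1] = velocity [L T^-1] ✓
(C) E/m: [L^2 T^-2] ≠ velocity [L T^-1] ✗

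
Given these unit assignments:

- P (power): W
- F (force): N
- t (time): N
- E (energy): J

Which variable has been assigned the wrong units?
t

The variable t (time) should have units s, not N.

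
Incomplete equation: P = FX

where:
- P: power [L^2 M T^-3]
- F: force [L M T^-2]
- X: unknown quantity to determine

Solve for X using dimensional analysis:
X = v (velocity), dimensions [L T^-1]

P has dimensions [L^2 M T^-3]; the rest of the RHS (F) has dimensions [L M T^-2].
So X must have dimensions [L T^-1] — X = v (velocity).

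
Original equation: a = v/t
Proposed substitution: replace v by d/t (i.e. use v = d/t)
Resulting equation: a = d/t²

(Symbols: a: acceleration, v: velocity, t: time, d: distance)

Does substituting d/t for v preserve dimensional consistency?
Yes

[v] = [L T^-1] and [d/t] = [L T^-1]. These match, so the substitution replaces a quantity by one of the same dimensions and the result a = d/t² has LHS [L T^-2] vs RHS [L T^-2] — still consistent.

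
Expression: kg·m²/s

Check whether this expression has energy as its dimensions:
No

The expression kg·m²/s has dimensions [L^2 M T^-1], but energy has dimensions [L^2 M T^-2].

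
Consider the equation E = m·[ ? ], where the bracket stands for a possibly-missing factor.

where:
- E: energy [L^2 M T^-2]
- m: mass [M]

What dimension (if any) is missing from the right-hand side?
[L^2 T^-2] — velocity squared (e.g. v²)

E has dimensions [L^2 M T^-2]; m has dimensions [M].
The bracketed factor must supply [L^2 M T^-2] / [M] = [L^2 T^-2].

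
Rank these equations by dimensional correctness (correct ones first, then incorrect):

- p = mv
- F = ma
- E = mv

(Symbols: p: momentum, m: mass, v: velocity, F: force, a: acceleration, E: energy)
Dimensionally correct: p = mv, F = ma
Dimensionally incorrect: E = mv
Ordered (correct first, then incorrect): p = mv, F = ma, E = mv

- p = mv: LHS [L M T^-1], RHS [L M T^-1] → correct ✓
- F = ma: LHS [L M T^-2], RHS [L M T^-2] → correct ✓
- E = mv: LHS [L^2 M T^-2], RHS [L M T^-1] → incorrect ✗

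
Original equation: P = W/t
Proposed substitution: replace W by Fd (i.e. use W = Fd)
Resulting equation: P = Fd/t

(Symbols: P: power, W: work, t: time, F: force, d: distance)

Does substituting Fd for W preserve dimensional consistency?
Yes

[W] = [L^2 M T^-2] and [Fd] = [L^2 M T^-2]. These match, so the substitution replaces a quantity by one of the same dimensions and the result P = Fd/t has LHS [L^2 M T^-3] vs RHS [L^2 M T^-3] — still consistent.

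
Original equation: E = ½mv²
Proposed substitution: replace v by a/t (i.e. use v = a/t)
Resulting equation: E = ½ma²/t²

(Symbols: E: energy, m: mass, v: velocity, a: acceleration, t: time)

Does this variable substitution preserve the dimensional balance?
No

[v] = [L T^-1] and [a/t] = [L T^-3]. These differ, so the substitution replaces a quantity by one of different dimensions and the result E = ½ma²/t² has LHS [L^2 M T^-2] vs RHS [L^2 M T^-6] — inconsistent.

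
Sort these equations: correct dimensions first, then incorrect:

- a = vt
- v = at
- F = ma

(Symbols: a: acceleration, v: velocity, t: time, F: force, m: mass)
Dimensionally correct: v = at, F = ma
Dimensionally incorrect: a = vt
Ordered (correct first, then incorrect): v = at, F = ma, a = vt

- a = vt: LHS [L T^-2], RHS [L] → incorrect ✗
- v = at: LHS [L T^-1], RHS [L T^-1] → correct ✓
- F = ma: LHS [L M T^-2], RHS [L M T^-2] → correct ✓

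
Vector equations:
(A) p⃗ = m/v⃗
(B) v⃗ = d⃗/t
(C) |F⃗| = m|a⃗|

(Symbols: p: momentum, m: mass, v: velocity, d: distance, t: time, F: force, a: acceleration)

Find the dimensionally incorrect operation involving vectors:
(A) p⃗ = m/v⃗

(A) p⃗ = m/v⃗: LHS [L M T^-1], RHS [L^-1 M T] ✗ — momentum is mass times velocity; should be mv⃗ (and division by a vector is undefined)
(B) v⃗ = d⃗/t: LHS [L T^-1], RHS [L T^-1] ✓ — displacement (vector) divided by time (scalar)
(C) |F⃗| = m|a⃗|: LHS [L M T^-2], RHS [L M T^-2] ✓ — magnitudes of vectors are scalars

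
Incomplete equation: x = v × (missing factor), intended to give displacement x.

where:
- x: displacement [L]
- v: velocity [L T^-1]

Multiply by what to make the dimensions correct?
t (time), dimensions [T]

x has dimensions [L] and v has dimensions [L T^-1].
The missing factor must have dimensions [L] / [L T^-1] = [T], i.e. time (t).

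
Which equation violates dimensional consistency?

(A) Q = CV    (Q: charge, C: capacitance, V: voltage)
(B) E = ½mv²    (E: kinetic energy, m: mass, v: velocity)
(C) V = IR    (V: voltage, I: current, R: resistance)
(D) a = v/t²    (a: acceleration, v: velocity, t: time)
(D) a = v/t²

The equation (D) a = v/t² is dimensionally incorrect.

LHS (a): [L T^-2]
RHS (v/t²): [L T^-3] ✗

The dimensions do not match. The other three equations balance.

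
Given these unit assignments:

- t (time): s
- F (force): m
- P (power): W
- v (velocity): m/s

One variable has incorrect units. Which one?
F

The variable F (force) should have units N, not m.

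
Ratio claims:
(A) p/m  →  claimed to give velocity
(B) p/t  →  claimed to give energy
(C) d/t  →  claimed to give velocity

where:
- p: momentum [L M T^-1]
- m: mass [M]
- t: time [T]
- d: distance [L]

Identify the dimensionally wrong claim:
(B) p/t does not give energy

(A) p/m: [L T^-1] = velocity [L T^-1] ✓
(B) p/t: [L M T^-2] ≠ energy [L^2 M T^-2] ✗
(C) d/t: [L T^-1] = velocity [L T^-1] ✓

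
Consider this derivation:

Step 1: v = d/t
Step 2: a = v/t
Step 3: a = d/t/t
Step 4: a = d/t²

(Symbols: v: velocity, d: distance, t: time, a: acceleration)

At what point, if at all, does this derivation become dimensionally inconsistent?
No step introduces an error — all steps are dimensionally consistent.

Step 1: v = d/t → LHS [L T^-1], RHS [L T^-1] ✓
Step 2: a = v/t → LHS [L T^-2], RHS [L T^-2] ✓
Step 3: a = d/t/t → LHS [L T^-2], RHS [L T^-2] ✓
Step 4: a = d/t² → LHS [L T^-2], RHS [L T^-2] ✓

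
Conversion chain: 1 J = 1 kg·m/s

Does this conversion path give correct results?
The chain is incorrect (it contains an error).

Incorrect: Joule is kg·m²/s², not kg·m/s (that is momentum)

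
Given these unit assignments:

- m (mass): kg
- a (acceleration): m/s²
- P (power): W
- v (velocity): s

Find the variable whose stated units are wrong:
v

The variable v (velocity) should have units m/s, not s.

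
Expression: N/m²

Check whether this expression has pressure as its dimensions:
Yes

The expression N/m² has dimensions [L^-1 M T^-2], which is exactly pressure [L^-1 M T^-2].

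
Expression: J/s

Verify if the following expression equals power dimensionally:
Yes

The expression J/s has dimensions [L^2 M T^-3], which is exactly power [L^2 M T^-3].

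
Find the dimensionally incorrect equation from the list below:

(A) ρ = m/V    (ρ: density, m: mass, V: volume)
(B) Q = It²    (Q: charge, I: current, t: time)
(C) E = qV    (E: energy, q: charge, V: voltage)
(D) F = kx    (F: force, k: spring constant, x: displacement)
(B) Q = It²

The equation (B) Q = It² is dimensionally incorrect.

LHS (Q): [I T]
RHS (It²): [I T^2] ✗

The dimensions do not match. The other three equations balance.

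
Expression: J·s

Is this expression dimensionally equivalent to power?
No

The expression J·s has dimensions [L^2 M T^-1], but power has dimensions [L^2 M T^-3].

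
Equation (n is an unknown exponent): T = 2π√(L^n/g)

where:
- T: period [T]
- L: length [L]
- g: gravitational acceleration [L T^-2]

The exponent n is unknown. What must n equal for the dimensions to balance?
n = 1

T has dimensions [T]; L has dimensions [L].
With n = 1: 2π√(L^1/g) has dimensions [T], matching the LHS ✓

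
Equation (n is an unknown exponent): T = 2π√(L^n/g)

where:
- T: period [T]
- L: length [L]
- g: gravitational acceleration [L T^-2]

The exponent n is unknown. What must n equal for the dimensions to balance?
n = 1

T has dimensions [T]; L has dimensions [L].
With n = 1: 2π√(L^1/g) has dimensions [T], matching the LHS ✓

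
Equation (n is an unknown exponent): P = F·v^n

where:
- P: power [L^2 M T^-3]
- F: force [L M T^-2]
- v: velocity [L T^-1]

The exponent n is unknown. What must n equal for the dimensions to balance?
n = 1

P has dimensions [L^2 M T^-3]; v has dimensions [L T^-1].
The rest of the RHS has dimensions [L M T^-2], so v^n must supply [L T^-1].
With n = 1: F·v^1 has dimensions [L^2 M T^-3], matching the LHS ✓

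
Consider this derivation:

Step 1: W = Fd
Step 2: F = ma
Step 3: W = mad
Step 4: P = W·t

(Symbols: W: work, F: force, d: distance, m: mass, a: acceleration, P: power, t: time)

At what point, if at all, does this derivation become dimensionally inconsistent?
Step 4

Step 1: W = Fd → LHS [L^2 M T^-2], RHS [L^2 M T^-2] ✓
Step 2: F = ma → LHS [L M T^-2], RHS [L M T^-2] ✓
Step 3: W = mad → LHS [L^2 M T^-2], RHS [L^2 M T^-2] ✓
Step 4: P = W·t → LHS [L^2 M T^-3], RHS [L^2 M T^-1] ✗

The first dimensional inconsistency appears in step 4: P = W·t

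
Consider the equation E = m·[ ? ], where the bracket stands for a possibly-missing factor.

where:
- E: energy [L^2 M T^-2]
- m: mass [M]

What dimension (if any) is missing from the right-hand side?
[L^2 T^-2] — velocity squared (e.g. v²)

E has dimensions [L^2 M T^-2]; m has dimensions [M].
The bracketed factor must supply [L^2 M T^-2] / [M] = [L^2 T^-2].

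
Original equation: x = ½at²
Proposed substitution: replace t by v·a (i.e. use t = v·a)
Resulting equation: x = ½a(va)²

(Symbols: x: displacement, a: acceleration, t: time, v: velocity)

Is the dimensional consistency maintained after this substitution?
No

[t] = [T] and [v·a] = [L^2 T^-3]. These differ, so the substitution replaces a quantity by one of different dimensions and the result x = ½a(va)² has LHS [L] vs RHS [L^5 T^-8] — inconsistent.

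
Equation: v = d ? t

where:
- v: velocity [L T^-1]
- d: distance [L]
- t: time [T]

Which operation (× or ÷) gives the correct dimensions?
division (÷): v = d ÷ t

v [L T^-1]; d [L]; t [T].
d × t → [L T] ✗
d ÷ t → [L T^-1] ✓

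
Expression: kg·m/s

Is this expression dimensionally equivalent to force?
No

The expression kg·m/s has dimensions [L M T^-1], but force has dimensions [L M T^-2].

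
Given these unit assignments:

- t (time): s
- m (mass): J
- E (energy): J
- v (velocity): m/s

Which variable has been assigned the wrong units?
m

The variable m (mass) should have units kg, not J.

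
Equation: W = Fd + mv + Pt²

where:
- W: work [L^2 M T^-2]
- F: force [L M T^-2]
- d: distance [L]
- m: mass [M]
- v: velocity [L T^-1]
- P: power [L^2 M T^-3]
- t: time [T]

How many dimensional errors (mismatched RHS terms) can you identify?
2

LHS W: [L^2 M T^-2]
- Fd: [L^2 M T^-2] ✓
- mv: [L M T^-1] ✗
- Pt²: [L^2 M T^-1] ✗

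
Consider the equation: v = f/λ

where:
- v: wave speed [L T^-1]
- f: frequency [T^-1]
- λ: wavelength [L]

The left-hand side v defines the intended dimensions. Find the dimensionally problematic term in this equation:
The right-hand side term f/λ

v has dimensions [L T^-1], but f/λ has dimensions [L^-1 T^-1], so the term f/λ is dimensionally wrong for v.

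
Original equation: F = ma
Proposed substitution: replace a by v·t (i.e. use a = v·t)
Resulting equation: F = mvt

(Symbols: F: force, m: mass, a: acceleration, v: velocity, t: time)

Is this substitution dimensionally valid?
No

[a] = [L T^-2] and [v·t] = [L]. These differ, so the substitution replaces a quantity by one of different dimensions and the result F = mvt has LHS [L M T^-2] vs RHS [L M] — inconsistent.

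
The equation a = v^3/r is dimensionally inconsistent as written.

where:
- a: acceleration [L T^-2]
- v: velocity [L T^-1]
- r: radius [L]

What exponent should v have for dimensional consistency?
The exponent of v should be 2: a = v^2/r

The LHS a has dimensions [L T^-2]; v has dimensions [L T^-1].
As written, the RHS v^3/r (exponent 3 on v) has dimensions [L^2 T^-3], which does not match.
With exponent 2, the RHS v^2/r has dimensions [L T^-2], matching the LHS.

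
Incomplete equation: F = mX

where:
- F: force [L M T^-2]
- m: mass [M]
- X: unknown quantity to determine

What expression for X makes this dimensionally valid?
X = a (acceleration), dimensions [L T^-2]

F has dimensions [L M T^-2]; the rest of the RHS (m) has dimensions [M].
So X must have dimensions [L T^-2] — X = a (acceleration).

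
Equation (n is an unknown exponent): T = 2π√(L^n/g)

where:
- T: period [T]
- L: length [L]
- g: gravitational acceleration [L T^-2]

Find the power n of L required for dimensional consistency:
n = 1

T has dimensions [T]; L has dimensions [L].
With n = 1: 2π√(L^1/g) has dimensions [T], matching the LHS ✓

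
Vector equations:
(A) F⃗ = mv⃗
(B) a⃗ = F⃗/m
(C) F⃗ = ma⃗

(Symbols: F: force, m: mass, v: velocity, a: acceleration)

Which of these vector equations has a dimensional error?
(A) F⃗ = mv⃗

(A) F⃗ = mv⃗: LHS [L M T^-2], RHS [L M T^-1] ✗ — mass times velocity is momentum, not force; should be ma⃗
(B) a⃗ = F⃗/m: LHS [L T^-2], RHS [L T^-2] ✓ — force (vector) divided by mass (scalar)
(C) F⃗ = ma⃗: LHS [L M T^-2], RHS [L M T^-2] ✓ — Force and acceleration are vectors, mass is a scalar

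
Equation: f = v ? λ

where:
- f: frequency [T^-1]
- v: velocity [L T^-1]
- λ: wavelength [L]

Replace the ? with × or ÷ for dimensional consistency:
division (÷): f = v ÷ λ

f [T^-1]; v [L T^-1]; λ [L].
v × λ → [L^2 T^-1] ✗
v ÷ λ → [T^-1] ✓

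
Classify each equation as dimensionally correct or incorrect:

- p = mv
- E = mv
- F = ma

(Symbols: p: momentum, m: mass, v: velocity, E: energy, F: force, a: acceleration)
Dimensionally correct: p = mv, F = ma
Dimensionally incorrect: E = mv
Ordered (correct first, then incorrect): p = mv, F = ma, E = mv

- p = mv: LHS [L M T^-1], RHS [L M T^-1] → correct ✓
- E = mv: LHS [L^2 M T^-2], RHS [L M T^-1] → incorrect ✗
- F = ma: LHS [L M T^-2], RHS [L M T^-2] → correct ✓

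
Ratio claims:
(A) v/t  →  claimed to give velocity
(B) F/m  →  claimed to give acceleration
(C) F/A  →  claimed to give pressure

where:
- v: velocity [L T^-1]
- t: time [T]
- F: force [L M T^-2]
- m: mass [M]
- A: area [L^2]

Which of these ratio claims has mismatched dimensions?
(A) v/t does not give velocity

(A) v/t: [L T^-2] ≠ velocity [L T^-1] ✗
(B) F/m: [L T^-2] = acceleration [L T^-2] ✓
(C) F/A: [L^-1 M T^-2] = pressure [L^-1 M T^-2] ✓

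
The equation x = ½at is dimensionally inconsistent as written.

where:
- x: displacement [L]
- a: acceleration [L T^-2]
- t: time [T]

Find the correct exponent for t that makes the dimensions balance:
The exponent of t should be 2: x = ½at^2

The LHS x has dimensions [L]; t has dimensions [T].
As written, the RHS ½at (exponent 1 on t) has dimensions [L T^-1], which does not match.
With exponent 2, the RHS ½at^2 has dimensions [L], matching the LHS.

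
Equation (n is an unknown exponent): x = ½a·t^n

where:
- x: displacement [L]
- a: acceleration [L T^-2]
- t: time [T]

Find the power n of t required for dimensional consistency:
n = 2

x has dimensions [L]; t has dimensions [T].
The rest of the RHS has dimensions [L T^-2], so t^n must supply [T^2].
With n = 2: ½a·t^2 has dimensions [L], matching the LHS ✓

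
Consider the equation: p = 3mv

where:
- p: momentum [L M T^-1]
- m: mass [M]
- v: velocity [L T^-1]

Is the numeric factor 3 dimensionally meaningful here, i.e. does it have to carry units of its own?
No

p has dimensions [L M T^-1] and mv already has dimensions [L M T^-1], so the equation balances without 3 contributing any dimensions. 3 is a pure (dimensionless) number; changing or removing it would not affect dimensional consistency.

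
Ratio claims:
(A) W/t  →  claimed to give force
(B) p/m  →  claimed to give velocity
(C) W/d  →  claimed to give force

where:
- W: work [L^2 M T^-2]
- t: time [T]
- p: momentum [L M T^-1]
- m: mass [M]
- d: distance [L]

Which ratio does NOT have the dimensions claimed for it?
(A) W/t does not give force

(A) W/t: [L^2 M T^-3] ≠ force [L M T^-2] ✗
(B) p/m: [L T^-1] = velocity [L T^-1] ✓
(C) W/d: [L M T^-2] = force [L M T^-2] ✓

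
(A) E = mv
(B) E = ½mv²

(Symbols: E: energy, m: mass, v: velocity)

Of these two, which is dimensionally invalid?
(A)

(A) E = mv: LHS [L^2 M T^-2], RHS [L M T^-1] ✗
(B) E = ½mv²: LHS [L^2 M T^-2], RHS [L^2 M T^-2] ✓

Expression (A) E = mv is dimensionally incorrect.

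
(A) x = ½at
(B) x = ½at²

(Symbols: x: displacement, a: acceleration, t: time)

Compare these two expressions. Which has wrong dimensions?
(A)

(A) x = ½at: LHS [L], RHS [L T^-1] ✗
(B) x = ½at²: LHS [L], RHS [L] ✓

Expression (A) x = ½at is dimensionally incorrect.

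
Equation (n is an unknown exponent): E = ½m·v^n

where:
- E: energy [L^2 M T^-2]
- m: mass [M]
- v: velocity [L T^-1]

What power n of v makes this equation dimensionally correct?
n = 2

E has dimensions [L^2 M T^-2]; v has dimensions [L T^-1].
The rest of the RHS has dimensions [M], so v^n must supply [L^2 T^-2].
With n = 2: ½m·v^2 has dimensions [L^2 M T^-2], matching the LHS ✓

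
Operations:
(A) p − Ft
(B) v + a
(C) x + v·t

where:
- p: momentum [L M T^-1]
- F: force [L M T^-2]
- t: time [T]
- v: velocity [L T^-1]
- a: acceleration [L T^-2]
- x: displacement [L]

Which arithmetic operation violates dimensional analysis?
(B) v + a

(A) p − Ft: p [L M T^-1] and Ft [L M T^-1] — same dimensions ✓
(B) v + a: v [L T^-1] and a [L T^-2] — different dimensions cannot be added/subtracted ✗
(C) x + v·t: x [L] and v·t [L] — same dimensions ✓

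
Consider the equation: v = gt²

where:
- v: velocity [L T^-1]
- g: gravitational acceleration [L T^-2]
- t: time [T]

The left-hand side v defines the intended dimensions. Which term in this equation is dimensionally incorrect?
The right-hand side term gt²

v has dimensions [L T^-1], but gt² has dimensions [L], so the term gt² is dimensionally wrong for v.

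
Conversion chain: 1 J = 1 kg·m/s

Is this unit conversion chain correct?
The chain is incorrect (it contains an error).

Incorrect: Joule is kg·m²/s², not kg·m/s (that is momentum)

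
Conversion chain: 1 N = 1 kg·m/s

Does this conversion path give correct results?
The chain is incorrect (it contains an error).

Incorrect: Newton is kg·m/s², not kg·m/s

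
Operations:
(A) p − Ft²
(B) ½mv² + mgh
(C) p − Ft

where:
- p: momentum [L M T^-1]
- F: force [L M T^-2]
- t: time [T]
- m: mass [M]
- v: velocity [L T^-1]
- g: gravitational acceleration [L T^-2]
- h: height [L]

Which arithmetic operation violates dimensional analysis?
(A) p − Ft²

(A) p − Ft²: p [L M T^-1] and Ft² [L M] — different dimensions cannot be added/subtracted ✗
(B) ½mv² + mgh: ½mv² [L^2 M T^-2] and mgh [L^2 M T^-2] — same dimensions ✓
(C) p − Ft: p [L M T^-1] and Ft [L M T^-1] — same dimensions ✓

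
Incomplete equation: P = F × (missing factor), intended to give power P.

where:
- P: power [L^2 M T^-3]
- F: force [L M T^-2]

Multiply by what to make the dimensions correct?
v (velocity), dimensions [L T^-1]

P has dimensions [L^2 M T^-3] and F has dimensions [L M T^-2].
The missing factor must have dimensions [L^2 M T^-3] / [L M T^-2] = [L T^-1], i.e. velocity (v).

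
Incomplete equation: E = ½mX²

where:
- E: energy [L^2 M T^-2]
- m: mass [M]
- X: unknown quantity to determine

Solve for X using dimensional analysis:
X = v (velocity), dimensions [L T^-1]

E has dimensions [L^2 M T^-2]; the rest of the RHS (½m) has dimensions [M].
So X² must have dimensions [L^2 T^-2], i.e. X has dimensions [L T^-1] — X = v (velocity).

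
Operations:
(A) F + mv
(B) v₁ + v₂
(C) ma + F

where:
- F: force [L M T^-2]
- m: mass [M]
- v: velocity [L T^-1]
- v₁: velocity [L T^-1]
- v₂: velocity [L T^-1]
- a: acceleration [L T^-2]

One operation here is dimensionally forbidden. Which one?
(A) F + mv

(A) F + mv: F [L M T^-2] and mv [L M T^-1] — different dimensions cannot be added/subtracted ✗
(B) v₁ + v₂: v₁ [L T^-1] and v₂ [L T^-1] — same dimensions ✓
(C) ma + F: ma [L M T^-2] and F [L M T^-2] — same dimensions ✓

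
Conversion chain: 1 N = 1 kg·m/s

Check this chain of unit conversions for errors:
The chain is incorrect (it contains an error).

Incorrect: Newton is kg·m/s², not kg·m/s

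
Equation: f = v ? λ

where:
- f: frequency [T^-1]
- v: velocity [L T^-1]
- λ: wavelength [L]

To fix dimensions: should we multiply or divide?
division (÷): f = v ÷ λ

f [T^-1]; v [L T^-1]; λ [L].
v × λ → [L^2 T^-1] ✗
v ÷ λ → [T^-1] ✓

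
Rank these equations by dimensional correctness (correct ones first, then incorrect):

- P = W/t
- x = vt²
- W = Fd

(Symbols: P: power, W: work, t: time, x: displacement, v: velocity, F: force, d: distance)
Dimensionally correct: P = W/t, W = Fd
Dimensionally incorrect: x = vt²
Ordered (correct first, then incorrect): P = W/t, W = Fd, x = vt²

- P = W/t: LHS [L^2 M T^-3], RHS [L^2 M T^-3] → correct ✓
- x = vt²: LHS [L], RHS [L T] → incorrect ✗
- W = Fd: LHS [L^2 M T^-2], RHS [L^2 M T^-2] → correct ✓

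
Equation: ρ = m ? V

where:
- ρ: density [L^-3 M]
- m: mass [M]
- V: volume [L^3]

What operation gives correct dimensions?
division (÷): ρ = m ÷ V

ρ [L^-3 M]; m [M]; V [L^3].
m × V → [L^3 M] ✗
m ÷ V → [L^-3 M] ✓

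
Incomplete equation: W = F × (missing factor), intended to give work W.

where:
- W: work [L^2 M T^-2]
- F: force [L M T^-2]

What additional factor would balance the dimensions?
d (distance), dimensions [L]

W has dimensions [L^2 M T^-2] and F has dimensions [L M T^-2].
The missing factor must have dimensions [L^2 M T^-2] / [L M T^-2] = [L], i.e. distance (d).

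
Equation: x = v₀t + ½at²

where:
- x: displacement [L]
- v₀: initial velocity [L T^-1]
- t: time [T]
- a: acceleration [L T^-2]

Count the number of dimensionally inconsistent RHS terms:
0

LHS x: [L]
- v₀t: [L] ✓
- ½at²: [L] ✓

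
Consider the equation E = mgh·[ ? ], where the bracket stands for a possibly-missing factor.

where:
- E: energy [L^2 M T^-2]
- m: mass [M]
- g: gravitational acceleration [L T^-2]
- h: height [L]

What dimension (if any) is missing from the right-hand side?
Nothing is missing — the bracketed factor must be dimensionless.

E has dimensions [L^2 M T^-2] and mgh already has dimensions [L^2 M T^-2], so E = mgh is dimensionally complete.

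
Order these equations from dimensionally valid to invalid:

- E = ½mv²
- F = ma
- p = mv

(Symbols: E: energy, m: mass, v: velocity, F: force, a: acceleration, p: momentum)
Dimensionally correct: E = ½mv², F = ma, p = mv
Dimensionally incorrect: none
Ordered (correct first, then incorrect): E = ½mv², F = ma, p = mv

- E = ½mv²: LHS [L^2 M T^-2], RHS [L^2 M T^-2] → correct ✓
- F = ma: LHS [L M T^-2], RHS [L M T^-2] → correct ✓
- p = mv: LHS [L M T^-1], RHS [L M T^-1] → correct ✓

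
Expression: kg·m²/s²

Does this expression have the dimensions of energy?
Yes

The expression kg·m²/s² has dimensions [L^2 M T^-2], which is exactly energy [L^2 M T^-2].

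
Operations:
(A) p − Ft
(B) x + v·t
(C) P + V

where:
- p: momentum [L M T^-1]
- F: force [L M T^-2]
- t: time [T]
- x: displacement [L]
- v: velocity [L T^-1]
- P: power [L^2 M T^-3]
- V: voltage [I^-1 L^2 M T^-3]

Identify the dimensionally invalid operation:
(C) P + V

(A) p − Ft: p [L M T^-1] and Ft [L M T^-1] — same dimensions ✓
(B) x + v·t: x [L] and v·t [L] — same dimensions ✓
(C) P + V: P [L^2 M T^-3] and V [I^-1 L^2 M T^-3] — different dimensions cannot be added/subtracted ✗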